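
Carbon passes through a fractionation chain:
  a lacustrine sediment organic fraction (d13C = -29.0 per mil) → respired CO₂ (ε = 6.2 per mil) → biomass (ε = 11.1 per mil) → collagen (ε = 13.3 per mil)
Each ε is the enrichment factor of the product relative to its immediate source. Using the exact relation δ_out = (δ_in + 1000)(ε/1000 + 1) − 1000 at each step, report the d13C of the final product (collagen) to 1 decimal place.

1.0 per mil

step 1: δ = (-29.00 + 1000)·(6.2/1000 + 1) − 1000 = -22.98 per mil
step 2: δ = (-22.98 + 1000)·(11.1/1000 + 1) − 1000 = -12.13 per mil
step 3: δ = (-12.13 + 1000)·(13.3/1000 + 1) − 1000 = 1.00 per mil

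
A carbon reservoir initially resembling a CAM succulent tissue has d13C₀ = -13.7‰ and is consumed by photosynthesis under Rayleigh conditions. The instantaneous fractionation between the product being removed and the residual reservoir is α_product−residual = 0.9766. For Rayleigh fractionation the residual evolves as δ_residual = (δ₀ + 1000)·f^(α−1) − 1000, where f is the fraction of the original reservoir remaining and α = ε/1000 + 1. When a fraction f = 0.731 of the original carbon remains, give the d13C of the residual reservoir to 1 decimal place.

-6.4‰

Rayleigh residual: δ_res = (δ₀ + 1000)·f^(α−1) − 1000
α − 1 = -0.02340
f^(α−1) = 0.731^(-0.02340) = 1.007359
δ_res = (-13.7 + 1000) × 1.007359 − 1000 = 993.558 − 1000 = -6.44‰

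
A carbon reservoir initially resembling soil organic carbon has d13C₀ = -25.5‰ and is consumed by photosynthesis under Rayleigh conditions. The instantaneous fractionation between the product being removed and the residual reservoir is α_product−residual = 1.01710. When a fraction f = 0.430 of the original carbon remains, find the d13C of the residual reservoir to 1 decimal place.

Rayleigh residual: δ_res = (δ₀ + 1000)·f^(α−1) − 1000
α − 1 = 0.01710
f^(α−1) = 0.430^(0.01710) = 0.985672
δ_res = (-25.5 + 1000) × 0.985672 − 1000 = 960.537 − 1000 = -39.46‰

-39.5‰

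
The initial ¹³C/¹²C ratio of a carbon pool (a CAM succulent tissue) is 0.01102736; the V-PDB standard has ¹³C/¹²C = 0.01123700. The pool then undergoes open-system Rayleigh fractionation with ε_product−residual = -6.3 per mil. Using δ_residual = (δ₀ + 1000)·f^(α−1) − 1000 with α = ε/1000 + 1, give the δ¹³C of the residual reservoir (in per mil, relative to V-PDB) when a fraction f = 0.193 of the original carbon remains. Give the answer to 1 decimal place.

δ₀ = (0.01102736/0.01123700 − 1)×1000 = (0.981344 − 1)×1000 = -18.656 per mil
α − 1 = ε/1000 = -0.0063
f^(α−1) = 0.193^(-0.0063) = 1.010418
δ_res = (-18.656 + 1000) × 1.010418 − 1000 = 991.567 − 1000 = -8.43 per mil

-8.4 per mil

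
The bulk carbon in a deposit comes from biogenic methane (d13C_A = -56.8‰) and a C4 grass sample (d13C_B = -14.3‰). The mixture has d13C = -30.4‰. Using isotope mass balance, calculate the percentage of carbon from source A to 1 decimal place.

δ_mix = f_A·δ_A + (1 − f_A)·δ_B  ⇒  f_A = (δ_mix − δ_B)/(δ_A − δ_B)
f_A = (-30.4 − (-14.3)) / (-56.8 − (-14.3))
f_A = -16.1 / -42.5 = 0.3788

37.9%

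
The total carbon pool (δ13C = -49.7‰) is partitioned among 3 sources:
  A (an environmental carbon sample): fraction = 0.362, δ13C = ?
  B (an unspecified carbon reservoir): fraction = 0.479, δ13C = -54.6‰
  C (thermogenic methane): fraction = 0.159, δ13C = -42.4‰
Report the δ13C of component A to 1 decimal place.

Isotope mass balance: δ_bulk = Σ fᵢ·δᵢ.
-49.7 = 0.362×δ_A + 0.479×(-54.6) + 0.159×(-42.4)
0.362·δ_A = -49.7 − (-32.895) = -16.805
δ_A = -16.805 / 0.362 = -46.42‰

-46.4‰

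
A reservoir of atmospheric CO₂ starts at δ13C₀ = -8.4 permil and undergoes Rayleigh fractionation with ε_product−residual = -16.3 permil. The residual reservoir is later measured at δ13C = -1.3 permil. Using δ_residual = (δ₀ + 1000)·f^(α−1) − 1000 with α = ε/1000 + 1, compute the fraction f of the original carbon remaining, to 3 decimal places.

0.646

α − 1 = ε/1000 = -0.0163
(δ_res + 1000)/(δ₀ + 1000) = (-1.3 + 1000)/(-8.4 + 1000) = 998.7/991.6 = 1.007160
f = 1.007160^(1/-0.0163) = exp(ln(1.007160)/-0.0163) = exp(0.00713/-0.0163)
f = exp(-0.4377) = 0.6455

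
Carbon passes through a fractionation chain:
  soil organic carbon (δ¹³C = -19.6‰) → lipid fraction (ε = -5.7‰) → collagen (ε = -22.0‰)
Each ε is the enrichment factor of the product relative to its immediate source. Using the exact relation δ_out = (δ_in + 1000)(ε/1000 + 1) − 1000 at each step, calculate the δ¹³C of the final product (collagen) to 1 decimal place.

-46.6‰

step 1: δ = (-19.60 + 1000)·(-5.7/1000 + 1) − 1000 = -25.19‰
step 2: δ = (-25.19 + 1000)·(-22.0/1000 + 1) − 1000 = -46.63‰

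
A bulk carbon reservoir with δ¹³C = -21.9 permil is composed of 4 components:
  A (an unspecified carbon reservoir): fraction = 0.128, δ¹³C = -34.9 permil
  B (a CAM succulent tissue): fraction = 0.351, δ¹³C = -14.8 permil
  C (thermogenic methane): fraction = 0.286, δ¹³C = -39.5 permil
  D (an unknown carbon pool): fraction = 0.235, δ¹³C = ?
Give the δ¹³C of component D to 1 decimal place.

-4.0 permil

Isotope mass balance: δ_bulk = Σ fᵢ·δᵢ.
-21.9 = 0.128×(-34.9) + 0.351×(-14.8) + 0.286×(-39.5) + 0.235×δ_D
0.235·δ_D = -21.9 − (-20.959) = -0.941
δ_D = -0.941 / 0.235 = -4.00 permil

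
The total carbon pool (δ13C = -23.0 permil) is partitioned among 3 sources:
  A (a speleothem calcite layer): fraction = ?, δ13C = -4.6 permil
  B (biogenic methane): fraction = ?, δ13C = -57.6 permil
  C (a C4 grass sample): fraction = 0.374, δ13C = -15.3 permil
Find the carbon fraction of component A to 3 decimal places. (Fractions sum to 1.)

0.354

Let f_A and f_B be the unknown fractions; fractions sum to 1 so f_A + f_B = 0.626.
Mass balance: Σ fᵢ·δᵢ = δ_bulk ⇒ f_A·(-4.6) + f_B·(-57.6) = -23.0 − (-5.722) = -17.278
Substitute f_B = 0.626 − f_A:
f_A·(-4.6 − -57.6) = -17.278 − 0.626×(-57.6) = 18.780
f_A = 18.780 / 53.0 = 0.3543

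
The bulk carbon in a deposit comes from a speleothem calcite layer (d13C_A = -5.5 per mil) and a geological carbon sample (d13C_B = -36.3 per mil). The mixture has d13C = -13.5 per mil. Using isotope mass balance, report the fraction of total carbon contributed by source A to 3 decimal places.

δ_mix = f_A·δ_A + (1 − f_A)·δ_B  ⇒  f_A = (δ_mix − δ_B)/(δ_A − δ_B)
f_A = (-13.5 − (-36.3)) / (-5.5 − (-36.3))
f_A = 22.8 / 30.8 = 0.7403

0.740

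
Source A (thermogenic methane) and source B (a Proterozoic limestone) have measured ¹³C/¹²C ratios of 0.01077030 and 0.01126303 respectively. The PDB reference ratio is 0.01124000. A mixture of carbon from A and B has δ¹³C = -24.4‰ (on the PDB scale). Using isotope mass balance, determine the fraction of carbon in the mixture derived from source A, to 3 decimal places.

0.603

δ_A = (0.01077030/0.01124000 − 1)×1000 = (0.958212 − 1)×1000 = -41.788‰
δ_B = (0.01126303/0.01124000 − 1)×1000 = (1.002049 − 1)×1000 = 2.049‰
f_A = (δ_mix − δ_B)/(δ_A − δ_B) = (-24.4 − (2.049))/(-41.788 − (2.049))
f_A = -26.449 / -43.837 = 0.6033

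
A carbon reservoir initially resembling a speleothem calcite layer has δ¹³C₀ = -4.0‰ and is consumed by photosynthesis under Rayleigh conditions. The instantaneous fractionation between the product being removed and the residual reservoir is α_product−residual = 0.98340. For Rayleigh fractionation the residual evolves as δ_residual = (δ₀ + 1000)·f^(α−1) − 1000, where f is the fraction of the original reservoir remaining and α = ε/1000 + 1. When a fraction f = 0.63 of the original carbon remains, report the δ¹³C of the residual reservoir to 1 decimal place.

Rayleigh residual: δ_res = (δ₀ + 1000)·f^(α−1) − 1000
α − 1 = -0.01660
f^(α−1) = 0.63^(-0.01660) = 1.007699
δ_res = (-4.0 + 1000) × 1.007699 − 1000 = 1003.668 − 1000 = 3.67‰

3.7‰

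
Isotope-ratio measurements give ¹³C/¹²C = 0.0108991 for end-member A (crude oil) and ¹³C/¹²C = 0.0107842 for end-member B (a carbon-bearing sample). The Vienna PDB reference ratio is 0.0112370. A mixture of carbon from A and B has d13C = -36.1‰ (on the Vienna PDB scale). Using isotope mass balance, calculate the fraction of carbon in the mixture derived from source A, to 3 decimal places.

δ_A = (0.0108991/0.0112370 − 1)×1000 = (0.969930 − 1)×1000 = -30.070‰
δ_B = (0.0107842/0.0112370 − 1)×1000 = (0.959705 − 1)×1000 = -40.295‰
f_A = (δ_mix − δ_B)/(δ_A − δ_B) = (-36.1 − (-40.295))/(-30.070 − (-40.295))
f_A = 4.195 / 10.225 = 0.4103

0.410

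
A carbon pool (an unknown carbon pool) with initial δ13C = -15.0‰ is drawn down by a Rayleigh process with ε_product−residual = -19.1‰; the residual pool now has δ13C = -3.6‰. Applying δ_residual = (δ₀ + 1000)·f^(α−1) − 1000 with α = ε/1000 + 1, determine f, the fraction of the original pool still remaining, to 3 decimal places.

0.547

α − 1 = ε/1000 = -0.0191
(δ_res + 1000)/(δ₀ + 1000) = (-3.6 + 1000)/(-15.0 + 1000) = 996.4/985.0 = 1.011574
f = 1.011574^(1/-0.0191) = exp(ln(1.011574)/-0.0191) = exp(0.01151/-0.0191)
f = exp(-0.6025) = 0.5475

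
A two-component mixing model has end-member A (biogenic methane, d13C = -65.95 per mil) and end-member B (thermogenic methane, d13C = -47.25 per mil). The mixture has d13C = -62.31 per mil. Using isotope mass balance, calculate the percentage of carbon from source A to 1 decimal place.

δ_mix = f_A·δ_A + (1 − f_A)·δ_B  ⇒  f_A = (δ_mix − δ_B)/(δ_A − δ_B)
f_A = (-62.31 − (-47.25)) / (-65.95 − (-47.25))
f_A = -15.06 / -18.70 = 0.8053

80.5%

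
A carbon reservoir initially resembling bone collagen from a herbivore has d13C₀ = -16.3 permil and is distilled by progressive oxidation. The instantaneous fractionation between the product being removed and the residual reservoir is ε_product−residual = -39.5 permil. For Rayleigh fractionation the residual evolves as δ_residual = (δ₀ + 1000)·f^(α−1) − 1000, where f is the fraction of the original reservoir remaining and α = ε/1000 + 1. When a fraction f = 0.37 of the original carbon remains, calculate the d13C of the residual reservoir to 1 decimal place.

Rayleigh residual: δ_res = (δ₀ + 1000)·f^(α−1) − 1000
α = ε/1000 + 1 = 0.96050, so α − 1 = -0.03950
f^(α−1) = 0.37^(-0.03950) = 1.040054
δ_res = (-16.3 + 1000) × 1.040054 − 1000 = 1023.101 − 1000 = 23.10 permil

23.1 permil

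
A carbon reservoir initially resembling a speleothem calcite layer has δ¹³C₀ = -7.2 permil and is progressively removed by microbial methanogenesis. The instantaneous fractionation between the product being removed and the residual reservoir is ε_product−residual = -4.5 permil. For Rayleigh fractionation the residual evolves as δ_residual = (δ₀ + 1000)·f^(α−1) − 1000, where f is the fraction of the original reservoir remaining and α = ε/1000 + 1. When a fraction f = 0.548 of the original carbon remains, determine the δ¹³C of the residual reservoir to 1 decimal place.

-4.5 permil

Rayleigh residual: δ_res = (δ₀ + 1000)·f^(α−1) − 1000
α = ε/1000 + 1 = 0.99550, so α − 1 = -0.00450
f^(α−1) = 0.548^(-0.00450) = 1.002710
δ_res = (-7.2 + 1000) × 1.002710 − 1000 = 995.491 − 1000 = -4.51 permil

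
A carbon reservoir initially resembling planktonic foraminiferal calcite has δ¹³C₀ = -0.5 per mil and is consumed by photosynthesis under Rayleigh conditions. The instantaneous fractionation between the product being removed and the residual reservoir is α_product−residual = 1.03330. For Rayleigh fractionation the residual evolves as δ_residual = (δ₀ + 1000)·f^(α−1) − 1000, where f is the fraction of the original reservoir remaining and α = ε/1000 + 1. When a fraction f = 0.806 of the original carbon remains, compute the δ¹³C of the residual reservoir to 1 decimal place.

-7.7 per mil

Rayleigh residual: δ_res = (δ₀ + 1000)·f^(α−1) − 1000
α − 1 = 0.03330
f^(α−1) = 0.806^(0.03330) = 0.992844
δ_res = (-0.5 + 1000) × 0.992844 − 1000 = 992.347 − 1000 = -7.65 per mil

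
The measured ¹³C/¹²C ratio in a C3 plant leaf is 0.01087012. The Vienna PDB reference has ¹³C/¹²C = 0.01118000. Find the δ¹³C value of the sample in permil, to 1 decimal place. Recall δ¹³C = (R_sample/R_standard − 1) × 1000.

δ¹³C = (R_sample / R_standard − 1) × 1000
R_sample / R_standard = 0.01087012 / 0.01118000 = 0.972283
δ¹³C = (0.972283 − 1) × 1000 = -27.72 permil

-27.7 permil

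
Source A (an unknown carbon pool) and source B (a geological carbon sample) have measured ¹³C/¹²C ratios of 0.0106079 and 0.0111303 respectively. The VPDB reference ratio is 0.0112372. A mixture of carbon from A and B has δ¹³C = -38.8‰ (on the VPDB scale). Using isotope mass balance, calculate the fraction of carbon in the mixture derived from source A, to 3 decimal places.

0.630

δ_A = (0.0106079/0.0112372 − 1)×1000 = (0.943999 − 1)×1000 = -56.001‰
δ_B = (0.0111303/0.0112372 − 1)×1000 = (0.990487 − 1)×1000 = -9.513‰
f_A = (δ_mix − δ_B)/(δ_A − δ_B) = (-38.8 − (-9.513))/(-56.001 − (-9.513))
f_A = -29.287 / -46.488 = 0.6300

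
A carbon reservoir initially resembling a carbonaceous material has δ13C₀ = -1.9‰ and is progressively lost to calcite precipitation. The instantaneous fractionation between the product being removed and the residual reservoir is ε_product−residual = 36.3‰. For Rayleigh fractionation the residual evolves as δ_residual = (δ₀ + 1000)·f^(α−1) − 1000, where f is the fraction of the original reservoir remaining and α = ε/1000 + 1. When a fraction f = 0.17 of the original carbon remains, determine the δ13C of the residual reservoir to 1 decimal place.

Rayleigh residual: δ_res = (δ₀ + 1000)·f^(α−1) − 1000
α = ε/1000 + 1 = 1.03630, so α − 1 = 0.03630
f^(α−1) = 0.17^(0.03630) = 0.937703
δ_res = (-1.9 + 1000) × 0.937703 − 1000 = 935.921 − 1000 = -64.08‰

-64.1‰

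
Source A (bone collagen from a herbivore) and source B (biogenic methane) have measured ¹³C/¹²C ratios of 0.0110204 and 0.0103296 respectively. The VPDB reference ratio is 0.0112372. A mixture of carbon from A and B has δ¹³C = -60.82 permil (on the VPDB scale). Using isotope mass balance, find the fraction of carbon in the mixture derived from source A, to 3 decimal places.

0.324

δ_A = (0.0110204/0.0112372 − 1)×1000 = (0.980707 − 1)×1000 = -19.293 permil
δ_B = (0.0103296/0.0112372 − 1)×1000 = (0.919233 − 1)×1000 = -80.767 permil
f_A = (δ_mix − δ_B)/(δ_A − δ_B) = (-60.82 − (-80.767))/(-19.293 − (-80.767))
f_A = 19.947 / 61.474 = 0.3245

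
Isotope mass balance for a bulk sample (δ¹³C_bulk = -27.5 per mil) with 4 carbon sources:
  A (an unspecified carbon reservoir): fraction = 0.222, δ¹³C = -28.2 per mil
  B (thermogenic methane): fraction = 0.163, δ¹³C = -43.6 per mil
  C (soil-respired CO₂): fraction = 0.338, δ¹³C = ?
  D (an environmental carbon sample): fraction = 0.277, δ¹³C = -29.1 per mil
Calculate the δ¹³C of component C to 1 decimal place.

-18.0 per mil

Isotope mass balance: δ_bulk = Σ fᵢ·δᵢ.
-27.5 = 0.222×(-28.2) + 0.163×(-43.6) + 0.338×δ_C + 0.277×(-29.1)
0.338·δ_C = -27.5 − (-21.428) = -6.072
δ_C = -6.072 / 0.338 = -17.96 per mil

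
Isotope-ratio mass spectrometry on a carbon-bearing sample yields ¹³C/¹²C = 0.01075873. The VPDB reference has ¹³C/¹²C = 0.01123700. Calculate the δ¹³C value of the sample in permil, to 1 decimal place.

-42.6 permil

δ¹³C = (R_sample / R_standard − 1) × 1000
R_sample / R_standard = 0.01075873 / 0.01123700 = 0.957438
δ¹³C = (0.957438 − 1) × 1000 = -42.56 permil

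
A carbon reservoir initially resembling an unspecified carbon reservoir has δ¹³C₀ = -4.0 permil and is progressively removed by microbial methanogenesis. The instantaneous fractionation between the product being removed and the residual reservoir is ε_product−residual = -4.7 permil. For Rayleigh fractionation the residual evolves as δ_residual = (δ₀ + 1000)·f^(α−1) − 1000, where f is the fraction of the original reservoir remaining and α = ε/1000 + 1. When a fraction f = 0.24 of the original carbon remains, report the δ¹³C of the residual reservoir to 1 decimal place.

2.7 permil

Rayleigh residual: δ_res = (δ₀ + 1000)·f^(α−1) − 1000
α = ε/1000 + 1 = 0.99530, so α − 1 = -0.00470
f^(α−1) = 0.24^(-0.00470) = 1.006730
δ_res = (-4.0 + 1000) × 1.006730 − 1000 = 1002.703 − 1000 = 2.70 permil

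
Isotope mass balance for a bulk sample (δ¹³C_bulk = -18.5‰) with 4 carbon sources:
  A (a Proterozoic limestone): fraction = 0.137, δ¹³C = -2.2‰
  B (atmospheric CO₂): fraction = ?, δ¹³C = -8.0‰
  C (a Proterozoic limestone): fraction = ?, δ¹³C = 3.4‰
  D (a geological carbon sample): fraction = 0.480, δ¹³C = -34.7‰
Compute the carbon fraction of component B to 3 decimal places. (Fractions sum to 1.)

0.250

Let f_B and f_C be the unknown fractions; fractions sum to 1 so f_B + f_C = 0.383.
Mass balance: Σ fᵢ·δᵢ = δ_bulk ⇒ f_B·(-8.0) + f_C·(3.4) = -18.5 − (-16.957) = -1.543
Substitute f_C = 0.383 − f_B:
f_B·(-8.0 − 3.4) = -1.543 − 0.383×(3.4) = -2.845
f_B = -2.845 / -11.4 = 0.2495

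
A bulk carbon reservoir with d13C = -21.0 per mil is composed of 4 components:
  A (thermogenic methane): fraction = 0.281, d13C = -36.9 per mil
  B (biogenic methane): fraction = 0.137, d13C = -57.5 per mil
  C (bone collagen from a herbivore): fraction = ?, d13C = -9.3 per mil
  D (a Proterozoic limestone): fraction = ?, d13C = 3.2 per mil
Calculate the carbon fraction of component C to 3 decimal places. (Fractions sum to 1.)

0.369

Let f_C and f_D be the unknown fractions; fractions sum to 1 so f_C + f_D = 0.582.
Mass balance: Σ fᵢ·δᵢ = δ_bulk ⇒ f_C·(-9.3) + f_D·(3.2) = -21.0 − (-18.246) = -2.754
Substitute f_D = 0.582 − f_C:
f_C·(-9.3 − 3.2) = -2.754 − 0.582×(3.2) = -4.616
f_C = -4.616 / -12.5 = 0.3693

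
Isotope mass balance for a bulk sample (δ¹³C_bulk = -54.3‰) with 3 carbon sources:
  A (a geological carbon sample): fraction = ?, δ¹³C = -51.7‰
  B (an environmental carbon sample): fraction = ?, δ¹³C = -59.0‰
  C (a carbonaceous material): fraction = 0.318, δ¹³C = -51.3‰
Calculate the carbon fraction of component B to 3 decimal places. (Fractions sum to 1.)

0.374

Let f_B and f_A be the unknown fractions; fractions sum to 1 so f_B + f_A = 0.682.
Mass balance: Σ fᵢ·δᵢ = δ_bulk ⇒ f_B·(-59.0) + f_A·(-51.7) = -54.3 − (-16.313) = -37.987
Substitute f_A = 0.682 − f_B:
f_B·(-59.0 − -51.7) = -37.987 − 0.682×(-51.7) = -2.727
f_B = -2.727 / -7.3 = 0.3736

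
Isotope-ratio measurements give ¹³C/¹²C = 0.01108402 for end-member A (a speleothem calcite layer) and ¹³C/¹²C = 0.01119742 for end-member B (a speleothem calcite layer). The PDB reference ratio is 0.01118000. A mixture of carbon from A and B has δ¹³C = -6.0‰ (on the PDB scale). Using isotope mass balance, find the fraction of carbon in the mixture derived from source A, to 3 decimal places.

δ_A = (0.01108402/0.01118000 − 1)×1000 = (0.991415 − 1)×1000 = -8.585‰
δ_B = (0.01119742/0.01118000 − 1)×1000 = (1.001558 − 1)×1000 = 1.558‰
f_A = (δ_mix − δ_B)/(δ_A − δ_B) = (-6.0 − (1.558))/(-8.585 − (1.558))
f_A = -7.558 / -10.143 = 0.7451

0.745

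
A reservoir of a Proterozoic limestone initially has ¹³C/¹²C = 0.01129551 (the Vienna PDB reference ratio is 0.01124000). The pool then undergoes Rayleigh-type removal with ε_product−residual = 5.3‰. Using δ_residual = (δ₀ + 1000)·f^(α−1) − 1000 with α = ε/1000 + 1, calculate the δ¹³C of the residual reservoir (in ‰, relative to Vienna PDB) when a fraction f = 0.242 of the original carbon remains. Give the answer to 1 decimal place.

-2.6‰

δ₀ = (0.01129551/0.01124000 − 1)×1000 = (1.004939 − 1)×1000 = 4.939‰
α − 1 = ε/1000 = 0.0053
f^(α−1) = 0.242^(0.0053) = 0.992508
δ_res = (4.939 + 1000) × 0.992508 − 1000 = 997.410 − 1000 = -2.59‰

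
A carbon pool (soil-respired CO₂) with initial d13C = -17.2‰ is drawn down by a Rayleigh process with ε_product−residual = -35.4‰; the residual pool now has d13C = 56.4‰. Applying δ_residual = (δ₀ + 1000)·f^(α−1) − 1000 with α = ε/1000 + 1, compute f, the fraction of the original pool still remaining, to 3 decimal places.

α − 1 = ε/1000 = -0.0354
(δ_res + 1000)/(δ₀ + 1000) = (56.4 + 1000)/(-17.2 + 1000) = 1056.4/982.8 = 1.074888
f = 1.074888^(1/-0.0354) = exp(ln(1.074888)/-0.0354) = exp(0.07222/-0.0354)
f = exp(-2.0400) = 0.1300

0.130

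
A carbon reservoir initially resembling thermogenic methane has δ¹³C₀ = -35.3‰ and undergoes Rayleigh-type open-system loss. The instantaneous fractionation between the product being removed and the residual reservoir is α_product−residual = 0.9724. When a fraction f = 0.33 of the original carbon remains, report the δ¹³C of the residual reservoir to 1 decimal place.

Rayleigh residual: δ_res = (δ₀ + 1000)·f^(α−1) − 1000
α − 1 = -0.02760
f^(α−1) = 0.33^(-0.02760) = 1.031072
δ_res = (-35.3 + 1000) × 1.031072 − 1000 = 994.675 − 1000 = -5.32‰

-5.3‰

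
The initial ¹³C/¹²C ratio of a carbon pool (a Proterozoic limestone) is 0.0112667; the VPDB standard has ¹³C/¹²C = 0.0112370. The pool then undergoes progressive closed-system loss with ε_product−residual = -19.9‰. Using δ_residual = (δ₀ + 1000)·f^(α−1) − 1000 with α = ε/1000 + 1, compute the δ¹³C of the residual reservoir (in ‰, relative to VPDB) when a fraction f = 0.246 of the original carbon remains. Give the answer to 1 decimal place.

δ₀ = (0.0112667/0.0112370 − 1)×1000 = (1.002643 − 1)×1000 = 2.643‰
α − 1 = ε/1000 = -0.0199
f^(α−1) = 0.246^(-0.0199) = 1.028301
δ_res = (2.643 + 1000) × 1.028301 − 1000 = 1031.019 − 1000 = 31.02‰

31.0‰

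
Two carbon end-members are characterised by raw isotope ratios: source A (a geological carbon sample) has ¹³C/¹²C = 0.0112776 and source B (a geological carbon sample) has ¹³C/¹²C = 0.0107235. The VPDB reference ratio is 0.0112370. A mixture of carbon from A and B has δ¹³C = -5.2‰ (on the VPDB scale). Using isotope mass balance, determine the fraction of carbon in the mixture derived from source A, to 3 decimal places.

δ_A = (0.0112776/0.0112370 − 1)×1000 = (1.003613 − 1)×1000 = 3.613‰
δ_B = (0.0107235/0.0112370 − 1)×1000 = (0.954303 − 1)×1000 = -45.697‰
f_A = (δ_mix − δ_B)/(δ_A − δ_B) = (-5.2 − (-45.697))/(3.613 − (-45.697))
f_A = 40.497 / 49.310 = 0.8213

0.821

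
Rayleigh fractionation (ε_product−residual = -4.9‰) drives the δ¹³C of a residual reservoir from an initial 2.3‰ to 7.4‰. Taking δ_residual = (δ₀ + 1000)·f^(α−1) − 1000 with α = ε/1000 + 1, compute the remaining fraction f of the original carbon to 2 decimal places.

0.35

α − 1 = ε/1000 = -0.0049
(δ_res + 1000)/(δ₀ + 1000) = (7.4 + 1000)/(2.3 + 1000) = 1007.4/1002.3 = 1.005088
f = 1.005088^(1/-0.0049) = exp(ln(1.005088)/-0.0049) = exp(0.00508/-0.0049)
f = exp(-1.0358) = 0.3549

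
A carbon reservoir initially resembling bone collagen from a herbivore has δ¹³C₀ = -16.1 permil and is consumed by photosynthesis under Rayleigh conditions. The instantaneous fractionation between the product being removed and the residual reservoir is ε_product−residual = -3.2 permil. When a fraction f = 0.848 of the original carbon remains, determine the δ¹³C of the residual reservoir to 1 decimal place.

-15.6 permil

Rayleigh residual: δ_res = (δ₀ + 1000)·f^(α−1) − 1000
α = ε/1000 + 1 = 0.99680, so α − 1 = -0.00320
f^(α−1) = 0.848^(-0.00320) = 1.000528
δ_res = (-16.1 + 1000) × 1.000528 − 1000 = 984.419 − 1000 = -15.58 permil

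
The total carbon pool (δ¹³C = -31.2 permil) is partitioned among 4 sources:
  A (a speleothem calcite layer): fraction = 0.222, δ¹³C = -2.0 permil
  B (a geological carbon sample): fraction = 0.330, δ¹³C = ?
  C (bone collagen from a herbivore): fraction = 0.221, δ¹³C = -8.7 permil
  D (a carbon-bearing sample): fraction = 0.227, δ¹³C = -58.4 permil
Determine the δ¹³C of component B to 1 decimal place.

-47.2 permil

Isotope mass balance: δ_bulk = Σ fᵢ·δᵢ.
-31.2 = 0.222×(-2.0) + 0.330×δ_B + 0.221×(-8.7) + 0.227×(-58.4)
0.330·δ_B = -31.2 − (-15.623) = -15.576
δ_B = -15.576 / 0.330 = -47.20 permil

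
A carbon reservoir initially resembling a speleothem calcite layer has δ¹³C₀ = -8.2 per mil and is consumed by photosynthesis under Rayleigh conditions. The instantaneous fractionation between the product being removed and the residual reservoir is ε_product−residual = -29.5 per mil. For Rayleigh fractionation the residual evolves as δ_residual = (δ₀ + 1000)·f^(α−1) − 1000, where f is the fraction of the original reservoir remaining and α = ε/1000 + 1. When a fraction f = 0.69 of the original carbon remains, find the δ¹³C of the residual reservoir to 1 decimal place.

Rayleigh residual: δ_res = (δ₀ + 1000)·f^(α−1) − 1000
α = ε/1000 + 1 = 0.97050, so α − 1 = -0.02950
f^(α−1) = 0.69^(-0.02950) = 1.011007
δ_res = (-8.2 + 1000) × 1.011007 − 1000 = 1002.716 − 1000 = 2.72 per mil

2.7 per mil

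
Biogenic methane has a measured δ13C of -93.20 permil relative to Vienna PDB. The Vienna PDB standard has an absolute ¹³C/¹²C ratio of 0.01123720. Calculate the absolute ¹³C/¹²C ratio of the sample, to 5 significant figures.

R_sample = R_standard × (δ13C/1000 + 1)
R_sample = 0.01123720 × (-93.20/1000 + 1) = 0.01123720 × 0.906800
R_sample = 0.0101899

0.010190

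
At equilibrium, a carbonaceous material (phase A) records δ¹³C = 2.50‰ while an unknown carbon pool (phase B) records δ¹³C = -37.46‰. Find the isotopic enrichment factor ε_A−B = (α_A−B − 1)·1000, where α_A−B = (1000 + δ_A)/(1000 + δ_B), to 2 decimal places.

α_A−B = (1000 + 2.50) / (1000 + -37.46) = 1002.50 / 962.54 = 1.041515
ε_A−B = (1.041515 − 1) × 1000 = 41.515‰
(The approximation ε ≈ δ_A − δ_B would give 39.96‰.)

41.52‰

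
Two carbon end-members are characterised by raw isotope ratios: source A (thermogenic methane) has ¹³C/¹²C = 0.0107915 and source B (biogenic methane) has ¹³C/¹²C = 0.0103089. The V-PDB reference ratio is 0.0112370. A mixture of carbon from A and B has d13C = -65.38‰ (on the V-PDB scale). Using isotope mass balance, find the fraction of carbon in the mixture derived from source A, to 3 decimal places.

δ_A = (0.0107915/0.0112370 − 1)×1000 = (0.960354 − 1)×1000 = -39.646‰
δ_B = (0.0103089/0.0112370 − 1)×1000 = (0.917407 − 1)×1000 = -82.593‰
f_A = (δ_mix − δ_B)/(δ_A − δ_B) = (-65.38 − (-82.593))/(-39.646 − (-82.593))
f_A = 17.213 / 42.947 = 0.4008

0.401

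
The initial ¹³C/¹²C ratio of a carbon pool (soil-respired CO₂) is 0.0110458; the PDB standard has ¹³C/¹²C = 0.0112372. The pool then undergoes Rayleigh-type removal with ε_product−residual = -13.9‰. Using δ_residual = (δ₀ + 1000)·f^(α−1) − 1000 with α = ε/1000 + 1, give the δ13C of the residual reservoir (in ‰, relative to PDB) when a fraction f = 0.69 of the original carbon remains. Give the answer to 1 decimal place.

δ₀ = (0.0110458/0.0112372 − 1)×1000 = (0.982967 − 1)×1000 = -17.033‰
α − 1 = ε/1000 = -0.0139
f^(α−1) = 0.69^(-0.0139) = 1.005171
δ_res = (-17.033 + 1000) × 1.005171 − 1000 = 988.050 − 1000 = -11.95‰

-11.9‰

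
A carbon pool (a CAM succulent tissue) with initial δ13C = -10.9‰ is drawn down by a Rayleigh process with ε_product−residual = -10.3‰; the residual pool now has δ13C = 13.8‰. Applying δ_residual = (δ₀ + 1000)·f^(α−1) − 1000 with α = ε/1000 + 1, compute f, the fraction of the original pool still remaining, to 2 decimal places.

0.09

α − 1 = ε/1000 = -0.0103
(δ_res + 1000)/(δ₀ + 1000) = (13.8 + 1000)/(-10.9 + 1000) = 1013.8/989.1 = 1.024972
f = 1.024972^(1/-0.0103) = exp(ln(1.024972)/-0.0103) = exp(0.02467/-0.0103)
f = exp(-2.3947) = 0.0912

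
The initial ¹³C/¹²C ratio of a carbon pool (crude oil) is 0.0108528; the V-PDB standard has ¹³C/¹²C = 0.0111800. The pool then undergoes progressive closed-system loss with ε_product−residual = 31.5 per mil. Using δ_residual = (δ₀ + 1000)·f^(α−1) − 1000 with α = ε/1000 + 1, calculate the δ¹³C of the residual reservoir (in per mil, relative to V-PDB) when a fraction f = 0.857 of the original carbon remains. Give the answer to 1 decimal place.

δ₀ = (0.0108528/0.0111800 − 1)×1000 = (0.970733 − 1)×1000 = -29.267 per mil
α − 1 = ε/1000 = 0.0315
f^(α−1) = 0.857^(0.0315) = 0.995151
δ_res = (-29.267 + 1000) × 0.995151 − 1000 = 966.026 − 1000 = -33.97 per mil

-34.0 per mil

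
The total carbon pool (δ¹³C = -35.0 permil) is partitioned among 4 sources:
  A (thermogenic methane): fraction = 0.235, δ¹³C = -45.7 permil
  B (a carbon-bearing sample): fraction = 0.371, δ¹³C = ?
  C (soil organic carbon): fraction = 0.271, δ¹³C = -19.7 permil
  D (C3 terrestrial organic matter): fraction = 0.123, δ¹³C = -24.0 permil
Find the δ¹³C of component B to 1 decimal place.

Isotope mass balance: δ_bulk = Σ fᵢ·δᵢ.
-35.0 = 0.235×(-45.7) + 0.371×δ_B + 0.271×(-19.7) + 0.123×(-24.0)
0.371·δ_B = -35.0 − (-19.030) = -15.970
δ_B = -15.970 / 0.371 = -43.05 permil

-43.0 permil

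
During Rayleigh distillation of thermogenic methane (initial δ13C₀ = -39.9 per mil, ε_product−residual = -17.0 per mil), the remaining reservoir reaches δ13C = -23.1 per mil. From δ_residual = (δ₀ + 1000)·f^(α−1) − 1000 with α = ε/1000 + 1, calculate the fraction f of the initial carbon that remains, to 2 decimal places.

α − 1 = ε/1000 = -0.0170
(δ_res + 1000)/(δ₀ + 1000) = (-23.1 + 1000)/(-39.9 + 1000) = 976.9/960.1 = 1.017498
f = 1.017498^(1/-0.0170) = exp(ln(1.017498)/-0.0170) = exp(0.01735/-0.0170)
f = exp(-1.0204) = 0.3604

0.36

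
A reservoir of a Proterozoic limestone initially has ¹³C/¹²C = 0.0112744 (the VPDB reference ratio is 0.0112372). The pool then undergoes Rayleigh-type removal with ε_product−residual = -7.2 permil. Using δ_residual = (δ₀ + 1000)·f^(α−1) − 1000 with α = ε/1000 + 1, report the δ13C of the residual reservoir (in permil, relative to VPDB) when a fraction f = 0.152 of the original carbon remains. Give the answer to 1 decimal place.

δ₀ = (0.0112744/0.0112372 − 1)×1000 = (1.003310 − 1)×1000 = 3.310 permil
α − 1 = ε/1000 = -0.0072
f^(α−1) = 0.152^(-0.0072) = 1.013656
δ_res = (3.310 + 1000) × 1.013656 − 1000 = 1017.012 − 1000 = 17.01 permil

17.0 permil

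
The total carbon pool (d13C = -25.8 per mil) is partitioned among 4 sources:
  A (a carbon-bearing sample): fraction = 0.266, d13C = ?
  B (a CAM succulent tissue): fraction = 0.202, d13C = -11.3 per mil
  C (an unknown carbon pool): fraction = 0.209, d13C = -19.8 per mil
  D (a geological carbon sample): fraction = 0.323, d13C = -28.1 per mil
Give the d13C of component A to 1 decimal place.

-38.7 per mil

Isotope mass balance: δ_bulk = Σ fᵢ·δᵢ.
-25.8 = 0.266×δ_A + 0.202×(-11.3) + 0.209×(-19.8) + 0.323×(-28.1)
0.266·δ_A = -25.8 − (-15.497) = -10.303
δ_A = -10.303 / 0.266 = -38.73 per mil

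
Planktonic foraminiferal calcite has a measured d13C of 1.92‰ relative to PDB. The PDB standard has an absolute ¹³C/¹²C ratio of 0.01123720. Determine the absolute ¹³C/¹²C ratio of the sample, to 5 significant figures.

R_sample = R_standard × (d13C/1000 + 1)
R_sample = 0.01123720 × (1.92/1000 + 1) = 0.01123720 × 1.001920
R_sample = 0.0112588

0.011259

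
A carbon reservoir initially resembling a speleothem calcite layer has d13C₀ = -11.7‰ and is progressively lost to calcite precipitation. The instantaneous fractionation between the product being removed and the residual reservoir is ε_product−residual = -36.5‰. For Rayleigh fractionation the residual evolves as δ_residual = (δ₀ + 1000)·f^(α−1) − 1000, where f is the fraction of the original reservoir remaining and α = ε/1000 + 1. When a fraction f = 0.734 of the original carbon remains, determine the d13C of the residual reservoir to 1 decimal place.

-0.5‰

Rayleigh residual: δ_res = (δ₀ + 1000)·f^(α−1) − 1000
α = ε/1000 + 1 = 0.96350, so α − 1 = -0.03650
f^(α−1) = 0.734^(-0.03650) = 1.011351
δ_res = (-11.7 + 1000) × 1.011351 − 1000 = 999.519 − 1000 = -0.48‰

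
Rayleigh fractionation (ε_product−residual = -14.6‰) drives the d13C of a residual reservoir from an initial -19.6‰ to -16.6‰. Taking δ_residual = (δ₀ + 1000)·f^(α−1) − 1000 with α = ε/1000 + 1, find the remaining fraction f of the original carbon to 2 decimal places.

0.81

α − 1 = ε/1000 = -0.0146
(δ_res + 1000)/(δ₀ + 1000) = (-16.6 + 1000)/(-19.6 + 1000) = 983.4/980.4 = 1.003060
f = 1.003060^(1/-0.0146) = exp(ln(1.003060)/-0.0146) = exp(0.00306/-0.0146)
f = exp(-0.2093) = 0.8112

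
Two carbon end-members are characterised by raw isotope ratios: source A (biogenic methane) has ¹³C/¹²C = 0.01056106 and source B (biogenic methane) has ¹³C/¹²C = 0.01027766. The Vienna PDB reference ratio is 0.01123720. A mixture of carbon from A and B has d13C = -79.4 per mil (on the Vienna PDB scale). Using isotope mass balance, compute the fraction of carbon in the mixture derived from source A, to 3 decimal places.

0.237

δ_A = (0.01056106/0.01123720 − 1)×1000 = (0.939830 − 1)×1000 = -60.170 per mil
δ_B = (0.01027766/0.01123720 − 1)×1000 = (0.914610 − 1)×1000 = -85.390 per mil
f_A = (δ_mix − δ_B)/(δ_A − δ_B) = (-79.4 − (-85.390))/(-60.170 − (-85.390))
f_A = 5.990 / 25.220 = 0.2375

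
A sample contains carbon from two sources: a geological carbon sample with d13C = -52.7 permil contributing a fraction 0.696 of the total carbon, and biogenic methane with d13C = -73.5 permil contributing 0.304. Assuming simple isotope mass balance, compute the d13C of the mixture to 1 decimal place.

-59.0 permil

δ_mix = f_A·δ_A + f_B·δ_B
δ_mix = 0.696 × (-52.7) + 0.304 × (-73.5)
δ_mix = -36.68 + -22.34 = -59.02 permil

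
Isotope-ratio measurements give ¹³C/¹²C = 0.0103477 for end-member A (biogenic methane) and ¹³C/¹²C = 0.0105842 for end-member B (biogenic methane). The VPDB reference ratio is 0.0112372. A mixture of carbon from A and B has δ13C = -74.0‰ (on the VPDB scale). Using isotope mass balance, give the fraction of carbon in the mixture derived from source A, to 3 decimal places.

δ_A = (0.0103477/0.0112372 − 1)×1000 = (0.920843 − 1)×1000 = -79.157‰
δ_B = (0.0105842/0.0112372 − 1)×1000 = (0.941889 − 1)×1000 = -58.111‰
f_A = (δ_mix − δ_B)/(δ_A − δ_B) = (-74.0 − (-58.111))/(-79.157 − (-58.111))
f_A = -15.889 / -21.046 = 0.7550

0.755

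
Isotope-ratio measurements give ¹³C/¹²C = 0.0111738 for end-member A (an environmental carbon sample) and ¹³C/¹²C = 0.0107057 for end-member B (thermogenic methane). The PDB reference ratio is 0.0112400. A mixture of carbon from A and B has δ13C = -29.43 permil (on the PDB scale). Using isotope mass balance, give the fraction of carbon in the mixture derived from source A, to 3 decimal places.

0.435

δ_A = (0.0111738/0.0112400 − 1)×1000 = (0.994110 − 1)×1000 = -5.890 permil
δ_B = (0.0107057/0.0112400 − 1)×1000 = (0.952464 − 1)×1000 = -47.536 permil
f_A = (δ_mix − δ_B)/(δ_A − δ_B) = (-29.43 − (-47.536))/(-5.890 − (-47.536))
f_A = 18.106 / 41.646 = 0.4348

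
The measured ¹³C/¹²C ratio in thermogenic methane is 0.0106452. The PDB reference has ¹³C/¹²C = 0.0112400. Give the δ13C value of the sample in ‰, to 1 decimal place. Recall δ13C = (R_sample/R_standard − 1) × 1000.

δ13C = (R_sample / R_standard − 1) × 1000
R_sample / R_standard = 0.0106452 / 0.0112400 = 0.947082
δ13C = (0.947082 − 1) × 1000 = -52.92‰

-52.9‰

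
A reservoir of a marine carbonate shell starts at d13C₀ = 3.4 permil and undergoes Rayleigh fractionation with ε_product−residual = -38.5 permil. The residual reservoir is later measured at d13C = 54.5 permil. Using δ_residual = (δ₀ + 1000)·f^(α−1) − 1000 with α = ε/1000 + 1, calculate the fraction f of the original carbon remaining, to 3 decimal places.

0.275

α − 1 = ε/1000 = -0.0385
(δ_res + 1000)/(δ₀ + 1000) = (54.5 + 1000)/(3.4 + 1000) = 1054.5/1003.4 = 1.050927
f = 1.050927^(1/-0.0385) = exp(ln(1.050927)/-0.0385) = exp(0.04967/-0.0385)
f = exp(-1.2902) = 0.2752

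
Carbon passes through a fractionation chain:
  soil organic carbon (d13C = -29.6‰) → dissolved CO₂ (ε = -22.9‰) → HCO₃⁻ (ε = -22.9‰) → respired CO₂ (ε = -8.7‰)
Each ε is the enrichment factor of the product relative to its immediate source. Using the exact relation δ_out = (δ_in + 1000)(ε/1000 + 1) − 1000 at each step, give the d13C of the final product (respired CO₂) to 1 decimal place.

-81.6‰

step 1: δ = (-29.60 + 1000)·(-22.9/1000 + 1) − 1000 = -51.82‰
step 2: δ = (-51.82 + 1000)·(-22.9/1000 + 1) − 1000 = -73.54‰
step 3: δ = (-73.54 + 1000)·(-8.7/1000 + 1) − 1000 = -81.60‰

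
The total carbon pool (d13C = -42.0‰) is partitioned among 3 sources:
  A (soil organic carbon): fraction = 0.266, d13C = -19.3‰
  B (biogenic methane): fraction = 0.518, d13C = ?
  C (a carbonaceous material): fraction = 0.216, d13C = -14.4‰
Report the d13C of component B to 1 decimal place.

Isotope mass balance: δ_bulk = Σ fᵢ·δᵢ.
-42.0 = 0.266×(-19.3) + 0.518×δ_B + 0.216×(-14.4)
0.518·δ_B = -42.0 − (-8.244) = -33.756
δ_B = -33.756 / 0.518 = -65.17‰

-65.2‰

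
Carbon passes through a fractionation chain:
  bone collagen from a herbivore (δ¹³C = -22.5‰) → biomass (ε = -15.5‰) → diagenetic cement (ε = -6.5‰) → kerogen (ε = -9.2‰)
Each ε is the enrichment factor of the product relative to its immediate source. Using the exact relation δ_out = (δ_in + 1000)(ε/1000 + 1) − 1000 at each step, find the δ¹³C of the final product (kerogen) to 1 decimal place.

step 1: δ = (-22.50 + 1000)·(-15.5/1000 + 1) − 1000 = -37.65‰
step 2: δ = (-37.65 + 1000)·(-6.5/1000 + 1) − 1000 = -43.91‰
step 3: δ = (-43.91 + 1000)·(-9.2/1000 + 1) − 1000 = -52.70‰

-52.7‰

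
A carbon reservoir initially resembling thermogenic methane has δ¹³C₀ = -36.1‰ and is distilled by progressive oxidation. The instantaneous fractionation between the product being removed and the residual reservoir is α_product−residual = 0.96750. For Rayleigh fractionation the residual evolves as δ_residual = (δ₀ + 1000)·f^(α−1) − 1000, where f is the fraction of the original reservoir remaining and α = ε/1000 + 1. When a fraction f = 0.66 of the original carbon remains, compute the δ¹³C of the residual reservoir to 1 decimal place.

-23.0‰

Rayleigh residual: δ_res = (δ₀ + 1000)·f^(α−1) − 1000
α − 1 = -0.03250
f^(α−1) = 0.66^(-0.03250) = 1.013596
δ_res = (-36.1 + 1000) × 1.013596 − 1000 = 977.005 − 1000 = -22.99‰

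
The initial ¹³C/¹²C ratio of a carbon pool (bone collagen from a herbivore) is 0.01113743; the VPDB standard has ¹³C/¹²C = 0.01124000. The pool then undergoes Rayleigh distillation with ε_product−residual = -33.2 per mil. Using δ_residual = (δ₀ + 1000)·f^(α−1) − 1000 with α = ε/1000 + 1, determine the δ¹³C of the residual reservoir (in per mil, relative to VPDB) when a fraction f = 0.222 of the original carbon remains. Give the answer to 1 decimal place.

41.6 per mil

δ₀ = (0.01113743/0.01124000 − 1)×1000 = (0.990875 − 1)×1000 = -9.125 per mil
α − 1 = ε/1000 = -0.0332
f^(α−1) = 0.222^(-0.0332) = 1.051238
δ_res = (-9.125 + 1000) × 1.051238 − 1000 = 1041.645 − 1000 = 41.65 per mil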